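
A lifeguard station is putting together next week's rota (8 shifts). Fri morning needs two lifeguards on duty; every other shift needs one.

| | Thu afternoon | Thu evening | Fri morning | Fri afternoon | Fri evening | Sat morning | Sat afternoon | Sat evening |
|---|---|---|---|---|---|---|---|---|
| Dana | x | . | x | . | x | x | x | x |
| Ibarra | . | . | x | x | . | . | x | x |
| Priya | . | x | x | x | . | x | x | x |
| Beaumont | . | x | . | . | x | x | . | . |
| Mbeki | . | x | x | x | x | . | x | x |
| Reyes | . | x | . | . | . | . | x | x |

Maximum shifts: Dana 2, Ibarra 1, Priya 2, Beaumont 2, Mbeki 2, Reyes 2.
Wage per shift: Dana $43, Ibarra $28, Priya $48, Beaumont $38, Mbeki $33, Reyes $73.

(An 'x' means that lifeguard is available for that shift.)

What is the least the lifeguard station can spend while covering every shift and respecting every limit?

Thu afternoon can only be covered by Dana, so that assignment is forced.
Picking the cheapest available lifeguard for each shift independently would cost $292, but that ignores the shift limits.
An optimal schedule: Thu afternoon→Dana, Thu evening→Beaumont, Fri morning→Dana+Priya, Fri afternoon→Ibarra, Fri evening→Mbeki, Sat morning→Beaumont, Sat afternoon→Mbeki, Sat evening→Priya.
Total: 43 + 38 + 43 + 48 + 28 + 33 + 38 + 33 + 48 = $352.

$352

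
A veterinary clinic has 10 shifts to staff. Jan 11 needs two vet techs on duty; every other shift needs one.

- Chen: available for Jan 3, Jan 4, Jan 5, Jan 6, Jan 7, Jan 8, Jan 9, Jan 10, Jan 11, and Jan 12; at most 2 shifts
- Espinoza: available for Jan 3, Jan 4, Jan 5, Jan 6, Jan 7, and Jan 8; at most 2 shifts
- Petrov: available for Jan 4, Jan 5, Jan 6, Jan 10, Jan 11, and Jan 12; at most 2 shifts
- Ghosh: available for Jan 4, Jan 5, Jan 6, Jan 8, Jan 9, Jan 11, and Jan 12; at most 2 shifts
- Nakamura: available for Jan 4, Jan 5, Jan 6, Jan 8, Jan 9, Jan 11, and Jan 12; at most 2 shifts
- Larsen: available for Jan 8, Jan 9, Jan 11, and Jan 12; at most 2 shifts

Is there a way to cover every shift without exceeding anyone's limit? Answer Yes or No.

Yes

One valid schedule: Jan 3→Chen, Jan 4→Espinoza, Jan 5→Espinoza, Jan 6→Petrov, Jan 7→Chen, Jan 8→Ghosh, Jan 9→Ghosh, Jan 10→Petrov, Jan 11→Nakamura+Larsen, Jan 12→Nakamura.
Loads: Chen 2/2, Espinoza 2/2, Petrov 2/2, Ghosh 2/2, Nakamura 2/2, Larsen 1/2 — all within limits.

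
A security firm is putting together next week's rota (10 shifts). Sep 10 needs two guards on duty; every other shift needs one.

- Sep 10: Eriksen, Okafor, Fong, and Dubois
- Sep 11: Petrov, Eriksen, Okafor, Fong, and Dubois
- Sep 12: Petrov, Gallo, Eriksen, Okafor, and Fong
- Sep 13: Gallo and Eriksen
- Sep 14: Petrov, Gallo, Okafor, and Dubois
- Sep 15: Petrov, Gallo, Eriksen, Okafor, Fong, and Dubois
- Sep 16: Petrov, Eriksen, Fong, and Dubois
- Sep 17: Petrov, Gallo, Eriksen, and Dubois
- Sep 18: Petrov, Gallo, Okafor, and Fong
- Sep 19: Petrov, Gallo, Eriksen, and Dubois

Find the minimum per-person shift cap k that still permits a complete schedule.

With 6 guards and 11 worker-slots to fill, someone must work at least ⌈11/6⌉ = 2 shifts, so k ≥ 2.
k = 2 works: Sep 10→Fong+Dubois, Sep 11→Eriksen, Sep 12→Okafor, Sep 13→Gallo, Sep 14→Petrov, Sep 15→Fong, Sep 16→Petrov, Sep 17→Gallo, Sep 18→Okafor, Sep 19→Eriksen.
Loads: Petrov 2, Gallo 2, Eriksen 2, Okafor 2, Fong 2, Dubois 1 — all ≤ 2.

2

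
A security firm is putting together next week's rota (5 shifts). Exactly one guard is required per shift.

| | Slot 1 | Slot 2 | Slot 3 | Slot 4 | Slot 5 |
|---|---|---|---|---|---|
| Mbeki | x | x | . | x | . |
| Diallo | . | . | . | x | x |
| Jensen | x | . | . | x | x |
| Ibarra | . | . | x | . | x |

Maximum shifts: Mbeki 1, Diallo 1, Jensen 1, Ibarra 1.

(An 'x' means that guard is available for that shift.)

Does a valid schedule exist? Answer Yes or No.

No

Shifts {Slot 1, Slot 2, Slot 3, Slot 4, Slot 5} need 5 worker-slots in total, but the guards available for any of those shifts (Mbeki, Diallo, Jensen, and Ibarra) can supply at most 4 among them. So no valid schedule exists.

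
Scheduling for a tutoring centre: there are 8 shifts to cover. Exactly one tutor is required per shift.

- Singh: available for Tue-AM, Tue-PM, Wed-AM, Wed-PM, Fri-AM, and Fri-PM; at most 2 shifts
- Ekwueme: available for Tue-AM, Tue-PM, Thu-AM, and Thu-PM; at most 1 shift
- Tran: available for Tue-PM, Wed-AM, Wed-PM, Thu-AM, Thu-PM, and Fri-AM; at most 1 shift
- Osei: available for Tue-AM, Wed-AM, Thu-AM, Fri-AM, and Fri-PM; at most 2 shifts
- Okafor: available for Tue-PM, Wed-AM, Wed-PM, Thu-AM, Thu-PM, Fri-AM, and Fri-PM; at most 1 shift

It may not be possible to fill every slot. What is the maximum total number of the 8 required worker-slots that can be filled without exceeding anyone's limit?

Total capacity across all tutors is 2+1+1+2+1 = 7, and 8 slots are needed, so at most 7 can be filled.
An assignment achieving 7: Tue-AM→Singh, Tue-PM→Tran, Wed-AM→Osei, Wed-PM→Singh, Thu-AM→Okafor, Thu-PM→Ekwueme, Fri-PM→Osei.
Loads: Singh 2/2, Ekwueme 1/1, Tran 1/1, Osei 2/2, Okafor 1/1.

7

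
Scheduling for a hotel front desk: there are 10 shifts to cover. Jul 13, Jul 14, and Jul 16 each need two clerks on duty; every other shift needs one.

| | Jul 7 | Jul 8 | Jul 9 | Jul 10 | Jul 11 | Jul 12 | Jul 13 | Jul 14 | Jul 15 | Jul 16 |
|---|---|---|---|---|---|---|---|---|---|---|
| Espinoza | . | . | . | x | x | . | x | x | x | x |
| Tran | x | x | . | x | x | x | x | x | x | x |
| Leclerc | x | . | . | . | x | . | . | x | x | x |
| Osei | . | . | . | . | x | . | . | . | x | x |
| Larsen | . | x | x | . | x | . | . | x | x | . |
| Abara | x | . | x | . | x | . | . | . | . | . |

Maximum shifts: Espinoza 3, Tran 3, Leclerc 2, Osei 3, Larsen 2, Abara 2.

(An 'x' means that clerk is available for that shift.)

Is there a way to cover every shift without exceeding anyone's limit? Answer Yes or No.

Jul 12 can only be covered by Tran, so that assignment is forced.
Jul 13 can only be covered by Espinoza and Tran, so that assignment is forced.
One valid schedule: Jul 7→Leclerc, Jul 8→Tran, Jul 9→Larsen, Jul 10→Espinoza, Jul 11→Osei, Jul 12→Tran, Jul 13→Espinoza+Tran, Jul 14→Espinoza+Larsen, Jul 15→Osei, Jul 16→Leclerc+Osei.
Loads: Espinoza 3/3, Tran 3/3, Leclerc 2/2, Osei 3/3, Larsen 2/2, Abara 0/2 — all within limits.

Yes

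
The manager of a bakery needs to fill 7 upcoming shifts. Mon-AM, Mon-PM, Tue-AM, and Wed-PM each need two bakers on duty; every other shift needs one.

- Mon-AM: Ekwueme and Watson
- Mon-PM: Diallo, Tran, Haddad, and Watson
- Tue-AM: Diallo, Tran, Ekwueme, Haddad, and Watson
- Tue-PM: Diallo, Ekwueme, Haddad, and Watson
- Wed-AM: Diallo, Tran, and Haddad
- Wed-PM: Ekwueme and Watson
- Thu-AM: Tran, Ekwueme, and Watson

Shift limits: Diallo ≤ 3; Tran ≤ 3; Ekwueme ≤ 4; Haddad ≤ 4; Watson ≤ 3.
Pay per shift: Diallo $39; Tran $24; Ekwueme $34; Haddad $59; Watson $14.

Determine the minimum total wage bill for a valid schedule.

$289

Mon-AM can only be covered by Ekwueme and Watson, so that assignment is forced.
Wed-PM can only be covered by Ekwueme and Watson, so that assignment is forced.
Picking the cheapest available baker for each shift independently would cost $224, but that ignores the shift limits.
An optimal schedule: Mon-AM→Watson+Ekwueme, Mon-PM→Tran+Diallo, Tue-AM→Tran+Ekwueme, Tue-PM→Ekwueme, Wed-AM→Tran, Wed-PM→Watson+Ekwueme, Thu-AM→Watson.
Total: 14 + 34 + 24 + 39 + 24 + 34 + 34 + 24 + 14 + 34 + 14 = $289.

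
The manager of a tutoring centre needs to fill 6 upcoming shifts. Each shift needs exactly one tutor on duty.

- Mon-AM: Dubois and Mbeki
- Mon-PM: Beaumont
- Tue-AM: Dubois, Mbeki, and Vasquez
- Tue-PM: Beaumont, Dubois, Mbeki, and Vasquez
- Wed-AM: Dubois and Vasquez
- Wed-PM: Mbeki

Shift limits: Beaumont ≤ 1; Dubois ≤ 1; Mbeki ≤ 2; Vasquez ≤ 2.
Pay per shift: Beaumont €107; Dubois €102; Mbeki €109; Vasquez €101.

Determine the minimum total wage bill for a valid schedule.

€629

Mon-PM can only be covered by Beaumont, so that assignment is forced.
Wed-PM can only be covered by Mbeki, so that assignment is forced.
Picking the cheapest available tutor for each shift independently would cost €621, but that ignores the shift limits.
An optimal schedule: Mon-AM→Dubois, Mon-PM→Beaumont, Tue-AM→Mbeki, Tue-PM→Vasquez, Wed-AM→Vasquez, Wed-PM→Mbeki.
Total: 102 + 107 + 109 + 101 + 101 + 109 = €629.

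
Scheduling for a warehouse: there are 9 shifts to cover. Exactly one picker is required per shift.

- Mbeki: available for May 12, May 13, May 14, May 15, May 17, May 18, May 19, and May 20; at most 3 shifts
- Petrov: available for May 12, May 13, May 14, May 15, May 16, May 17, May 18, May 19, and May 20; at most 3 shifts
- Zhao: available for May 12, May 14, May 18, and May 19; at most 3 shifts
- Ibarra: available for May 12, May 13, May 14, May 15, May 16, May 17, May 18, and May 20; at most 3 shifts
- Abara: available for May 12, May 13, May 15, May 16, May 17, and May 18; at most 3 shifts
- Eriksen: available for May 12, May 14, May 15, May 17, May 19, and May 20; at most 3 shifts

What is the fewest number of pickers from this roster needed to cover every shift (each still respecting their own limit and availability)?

9 slots to fill and no one can take more than 3, so at least ⌈9/3⌉ = 3 pickers are needed.
Mbeki, Petrov, and Zhao alone can cover everything: May 12→Petrov, May 13→Mbeki, May 14→Zhao, May 15→Mbeki, May 16→Petrov, May 17→Mbeki, May 18→Zhao, May 19→Zhao, May 20→Petrov.

3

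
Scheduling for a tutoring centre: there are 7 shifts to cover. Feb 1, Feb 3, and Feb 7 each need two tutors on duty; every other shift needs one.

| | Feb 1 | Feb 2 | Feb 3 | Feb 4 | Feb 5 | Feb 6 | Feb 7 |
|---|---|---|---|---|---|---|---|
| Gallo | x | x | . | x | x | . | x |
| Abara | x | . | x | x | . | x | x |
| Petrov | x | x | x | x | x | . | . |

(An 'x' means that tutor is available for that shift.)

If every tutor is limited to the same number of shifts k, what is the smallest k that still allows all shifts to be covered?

With 3 tutors and 10 worker-slots to fill, someone must work at least ⌈10/3⌉ = 4 shifts, so k ≥ 4.
k = 4 works: Feb 1→Gallo+Abara, Feb 2→Gallo, Feb 3→Abara+Petrov, Feb 4→Petrov, Feb 5→Gallo, Feb 6→Abara, Feb 7→Gallo+Abara.
Loads: Gallo 4, Abara 4, Petrov 2 — all ≤ 4.

4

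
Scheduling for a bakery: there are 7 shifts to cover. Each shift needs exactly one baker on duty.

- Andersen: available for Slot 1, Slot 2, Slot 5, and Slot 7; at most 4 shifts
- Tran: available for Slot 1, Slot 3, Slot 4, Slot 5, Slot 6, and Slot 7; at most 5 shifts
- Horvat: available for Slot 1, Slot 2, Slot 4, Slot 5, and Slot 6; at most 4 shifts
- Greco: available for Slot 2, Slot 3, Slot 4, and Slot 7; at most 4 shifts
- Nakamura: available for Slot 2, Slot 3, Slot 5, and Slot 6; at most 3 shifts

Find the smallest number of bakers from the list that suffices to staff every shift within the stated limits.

2

7 slots to fill and no one can take more than 5, so at least ⌈7/5⌉ = 2 bakers are needed.
Andersen and Tran alone can cover everything: Slot 1→Andersen, Slot 2→Andersen, Slot 3→Tran, Slot 4→Tran, Slot 5→Andersen, Slot 6→Tran, Slot 7→Andersen.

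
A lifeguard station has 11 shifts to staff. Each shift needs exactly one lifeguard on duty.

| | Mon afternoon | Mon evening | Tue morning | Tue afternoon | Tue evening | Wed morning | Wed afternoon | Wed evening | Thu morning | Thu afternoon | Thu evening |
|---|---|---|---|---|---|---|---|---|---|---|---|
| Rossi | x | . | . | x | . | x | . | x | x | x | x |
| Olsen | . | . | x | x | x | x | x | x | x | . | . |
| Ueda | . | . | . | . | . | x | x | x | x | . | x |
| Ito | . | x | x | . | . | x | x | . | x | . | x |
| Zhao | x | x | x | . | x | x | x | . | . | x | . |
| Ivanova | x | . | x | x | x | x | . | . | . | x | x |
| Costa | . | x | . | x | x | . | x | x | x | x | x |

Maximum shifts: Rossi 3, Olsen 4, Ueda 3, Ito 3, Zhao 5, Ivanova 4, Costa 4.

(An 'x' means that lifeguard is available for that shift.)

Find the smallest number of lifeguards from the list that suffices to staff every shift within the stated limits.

11 slots to fill and no one can take more than 5, so at least ⌈11/5⌉ = 3 lifeguards are needed.
Rossi, Olsen, and Zhao alone can cover everything: Mon afternoon→Rossi, Mon evening→Zhao, Tue morning→Olsen, Tue afternoon→Rossi, Tue evening→Olsen, Wed morning→Zhao, Wed afternoon→Zhao, Wed evening→Olsen, Thu morning→Olsen, Thu afternoon→Zhao, Thu evening→Rossi.

3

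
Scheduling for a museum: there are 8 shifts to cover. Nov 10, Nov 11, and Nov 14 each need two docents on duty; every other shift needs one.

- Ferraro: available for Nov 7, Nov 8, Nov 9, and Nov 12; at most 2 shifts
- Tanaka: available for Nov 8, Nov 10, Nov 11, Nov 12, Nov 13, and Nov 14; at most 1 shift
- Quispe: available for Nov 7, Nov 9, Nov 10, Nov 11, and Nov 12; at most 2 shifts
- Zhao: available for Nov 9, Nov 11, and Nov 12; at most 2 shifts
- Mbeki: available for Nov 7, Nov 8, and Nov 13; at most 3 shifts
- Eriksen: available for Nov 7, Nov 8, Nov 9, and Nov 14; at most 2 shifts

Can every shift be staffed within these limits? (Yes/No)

No

Total capacity is 12 and 11 slots are needed, so capacity alone doesn't rule it out.
Shifts {Nov 10, Nov 14} need 4 worker-slots in total, but the docents available for any of those shifts (Tanaka, Quispe, and Eriksen) can supply at most 3 among them. So no valid schedule exists.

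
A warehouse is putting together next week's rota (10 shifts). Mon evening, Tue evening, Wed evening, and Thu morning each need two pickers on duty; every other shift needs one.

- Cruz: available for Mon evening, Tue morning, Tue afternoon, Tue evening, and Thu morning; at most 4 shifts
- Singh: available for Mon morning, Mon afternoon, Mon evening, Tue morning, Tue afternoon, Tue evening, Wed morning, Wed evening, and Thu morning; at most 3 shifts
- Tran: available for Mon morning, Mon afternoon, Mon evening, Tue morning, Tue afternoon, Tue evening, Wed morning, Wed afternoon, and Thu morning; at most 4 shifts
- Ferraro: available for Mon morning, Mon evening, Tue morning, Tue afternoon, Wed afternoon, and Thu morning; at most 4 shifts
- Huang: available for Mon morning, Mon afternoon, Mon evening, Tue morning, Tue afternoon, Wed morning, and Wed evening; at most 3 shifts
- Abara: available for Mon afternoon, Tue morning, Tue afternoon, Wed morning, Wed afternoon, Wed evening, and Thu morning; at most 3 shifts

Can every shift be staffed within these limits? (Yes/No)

One valid schedule: Mon morning→Singh, Mon afternoon→Tran, Mon evening→Cruz+Tran, Tue morning→Cruz, Tue afternoon→Cruz, Tue evening→Cruz+Singh, Wed morning→Tran, Wed afternoon→Tran, Wed evening→Singh+Huang, Thu morning→Ferraro+Abara.
Loads: Cruz 4/4, Singh 3/3, Tran 4/4, Ferraro 1/4, Huang 1/3, Abara 1/3 — all within limits.

Yes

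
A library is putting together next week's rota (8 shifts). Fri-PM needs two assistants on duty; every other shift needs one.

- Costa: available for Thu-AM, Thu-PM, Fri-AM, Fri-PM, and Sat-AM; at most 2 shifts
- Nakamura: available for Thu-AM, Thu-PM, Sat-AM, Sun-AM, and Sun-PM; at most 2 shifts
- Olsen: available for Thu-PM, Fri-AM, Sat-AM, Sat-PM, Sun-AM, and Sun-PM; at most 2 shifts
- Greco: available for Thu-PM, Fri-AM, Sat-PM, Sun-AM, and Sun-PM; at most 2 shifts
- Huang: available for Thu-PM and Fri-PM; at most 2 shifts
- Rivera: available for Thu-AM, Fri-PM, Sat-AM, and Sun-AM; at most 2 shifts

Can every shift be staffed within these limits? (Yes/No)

Yes

One valid schedule: Thu-AM→Costa, Thu-PM→Greco, Fri-AM→Costa, Fri-PM→Huang+Rivera, Sat-AM→Nakamura, Sat-PM→Olsen, Sun-AM→Olsen, Sun-PM→Nakamura.
Loads: Costa 2/2, Nakamura 2/2, Olsen 2/2, Greco 1/2, Huang 1/2, Rivera 1/2 — all within limits.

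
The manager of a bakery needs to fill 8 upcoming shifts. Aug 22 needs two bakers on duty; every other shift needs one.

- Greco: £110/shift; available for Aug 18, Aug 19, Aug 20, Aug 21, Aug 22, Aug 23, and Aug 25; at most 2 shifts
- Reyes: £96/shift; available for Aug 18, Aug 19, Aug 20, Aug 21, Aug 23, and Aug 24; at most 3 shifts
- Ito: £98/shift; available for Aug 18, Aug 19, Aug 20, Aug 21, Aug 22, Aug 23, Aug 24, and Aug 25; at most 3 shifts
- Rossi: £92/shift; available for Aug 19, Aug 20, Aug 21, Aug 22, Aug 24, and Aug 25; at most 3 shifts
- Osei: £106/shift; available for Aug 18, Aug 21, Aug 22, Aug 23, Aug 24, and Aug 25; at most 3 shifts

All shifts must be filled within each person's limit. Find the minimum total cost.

£858

Picking the cheapest available baker for each shift independently would cost £842, but that ignores the shift limits.
An optimal schedule: Aug 18→Reyes, Aug 19→Rossi, Aug 20→Rossi, Aug 21→Ito, Aug 22→Rossi+Ito, Aug 23→Reyes, Aug 24→Reyes, Aug 25→Ito.
Total: 96 + 92 + 92 + 98 + 92 + 98 + 96 + 96 + 98 = £858.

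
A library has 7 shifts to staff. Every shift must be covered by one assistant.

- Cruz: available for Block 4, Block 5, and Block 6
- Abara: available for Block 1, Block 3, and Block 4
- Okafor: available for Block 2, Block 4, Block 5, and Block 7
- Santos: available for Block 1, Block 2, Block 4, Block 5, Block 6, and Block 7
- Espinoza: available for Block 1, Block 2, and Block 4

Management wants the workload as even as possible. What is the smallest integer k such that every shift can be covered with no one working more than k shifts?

With 5 assistants and 7 worker-slots to fill, someone must work at least ⌈7/5⌉ = 2 shifts, so k ≥ 2.
k = 2 works: Block 1→Abara, Block 2→Okafor, Block 3→Abara, Block 4→Santos, Block 5→Cruz, Block 6→Cruz, Block 7→Okafor.
Loads: Cruz 2, Abara 2, Okafor 2, Santos 1, Espinoza 0 — all ≤ 2.

2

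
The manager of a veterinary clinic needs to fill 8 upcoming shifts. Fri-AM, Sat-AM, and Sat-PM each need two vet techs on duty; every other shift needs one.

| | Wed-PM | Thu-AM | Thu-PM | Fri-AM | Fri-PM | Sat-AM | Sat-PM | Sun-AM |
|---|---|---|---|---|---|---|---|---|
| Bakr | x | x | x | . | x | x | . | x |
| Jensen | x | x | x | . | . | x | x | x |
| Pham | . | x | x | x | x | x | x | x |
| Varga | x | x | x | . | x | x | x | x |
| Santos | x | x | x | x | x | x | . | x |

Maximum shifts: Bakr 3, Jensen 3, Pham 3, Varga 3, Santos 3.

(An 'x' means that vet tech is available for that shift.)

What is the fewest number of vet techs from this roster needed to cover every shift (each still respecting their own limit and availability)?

11 slots to fill and no one can take more than 3, so at least ⌈11/3⌉ = 4 vet techs are needed.
Bakr, Jensen, Pham, and Santos alone can cover everything: Wed-PM→Bakr, Thu-AM→Bakr, Thu-PM→Jensen, Fri-AM→Pham+Santos, Fri-PM→Bakr, Sat-AM→Pham+Santos, Sat-PM→Jensen+Pham, Sun-AM→Jensen.

4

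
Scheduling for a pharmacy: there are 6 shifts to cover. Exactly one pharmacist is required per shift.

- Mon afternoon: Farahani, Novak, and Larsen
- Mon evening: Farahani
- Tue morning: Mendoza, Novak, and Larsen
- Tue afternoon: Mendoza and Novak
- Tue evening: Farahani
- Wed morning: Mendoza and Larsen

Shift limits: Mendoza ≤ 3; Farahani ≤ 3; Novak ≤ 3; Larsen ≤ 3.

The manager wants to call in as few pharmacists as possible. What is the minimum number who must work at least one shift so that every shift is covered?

2

6 slots to fill and no one can take more than 3, so at least ⌈6/3⌉ = 2 pharmacists are needed.
Mendoza and Farahani alone can cover everything: Mon afternoon→Farahani, Mon evening→Farahani, Tue morning→Mendoza, Tue afternoon→Mendoza, Tue evening→Farahani, Wed morning→Mendoza.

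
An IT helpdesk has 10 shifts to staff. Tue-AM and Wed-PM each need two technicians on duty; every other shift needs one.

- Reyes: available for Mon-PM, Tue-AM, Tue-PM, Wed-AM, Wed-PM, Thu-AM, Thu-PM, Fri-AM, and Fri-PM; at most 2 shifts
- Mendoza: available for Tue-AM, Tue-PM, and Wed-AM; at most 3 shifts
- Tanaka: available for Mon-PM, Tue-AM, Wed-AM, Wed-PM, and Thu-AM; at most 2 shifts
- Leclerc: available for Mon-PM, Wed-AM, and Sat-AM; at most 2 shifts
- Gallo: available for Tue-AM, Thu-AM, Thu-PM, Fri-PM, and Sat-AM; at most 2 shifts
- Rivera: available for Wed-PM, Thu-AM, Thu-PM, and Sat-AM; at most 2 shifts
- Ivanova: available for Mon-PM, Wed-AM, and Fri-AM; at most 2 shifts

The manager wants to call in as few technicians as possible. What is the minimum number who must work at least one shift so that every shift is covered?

12 slots to fill and no one can take more than 3, so at least ⌈12/3⌉ = 4 technicians are needed.
Any 5 technicians together have capacity at most 3+2+2+2+2 = 11 < 12 slots, so 5 can never suffice.
Reyes, Mendoza, Tanaka, Leclerc, Gallo, and Rivera alone can cover everything: Mon-PM→Leclerc, Tue-AM→Mendoza+Tanaka, Tue-PM→Reyes, Wed-AM→Mendoza, Wed-PM→Tanaka+Rivera, Thu-AM→Rivera, Thu-PM→Gallo, Fri-AM→Reyes, Fri-PM→Gallo, Sat-AM→Leclerc.

6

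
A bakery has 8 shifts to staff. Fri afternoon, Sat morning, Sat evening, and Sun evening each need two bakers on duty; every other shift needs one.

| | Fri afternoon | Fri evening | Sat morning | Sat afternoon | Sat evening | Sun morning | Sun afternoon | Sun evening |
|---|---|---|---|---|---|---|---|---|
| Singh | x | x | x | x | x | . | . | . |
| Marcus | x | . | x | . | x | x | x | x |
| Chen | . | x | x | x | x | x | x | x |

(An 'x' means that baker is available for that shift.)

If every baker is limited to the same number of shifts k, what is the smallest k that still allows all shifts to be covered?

With 3 bakers and 12 worker-slots to fill, someone must work at least ⌈12/3⌉ = 4 shifts, so k ≥ 4.
k = 4 works: Fri afternoon→Singh+Marcus, Fri evening→Singh, Sat morning→Singh+Chen, Sat afternoon→Singh, Sat evening→Marcus+Chen, Sun morning→Marcus, Sun afternoon→Chen, Sun evening→Marcus+Chen.
Loads: Singh 4, Marcus 4, Chen 4 — all ≤ 4.

4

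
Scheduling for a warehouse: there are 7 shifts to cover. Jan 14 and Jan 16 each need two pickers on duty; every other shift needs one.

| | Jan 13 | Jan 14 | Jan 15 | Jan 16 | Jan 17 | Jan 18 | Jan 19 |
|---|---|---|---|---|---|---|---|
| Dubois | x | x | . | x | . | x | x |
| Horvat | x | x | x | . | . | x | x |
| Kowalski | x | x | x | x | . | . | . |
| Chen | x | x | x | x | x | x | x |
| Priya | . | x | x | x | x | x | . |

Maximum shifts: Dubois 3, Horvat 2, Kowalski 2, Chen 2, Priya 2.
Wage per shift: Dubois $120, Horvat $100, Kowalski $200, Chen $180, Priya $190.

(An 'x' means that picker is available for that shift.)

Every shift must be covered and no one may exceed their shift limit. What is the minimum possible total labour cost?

Picking the cheapest available picker for each shift independently would cost $1100, but that ignores the shift limits.
An optimal schedule: Jan 13→Horvat, Jan 14→Dubois+Priya, Jan 15→Chen, Jan 16→Dubois+Priya, Jan 17→Chen, Jan 18→Dubois, Jan 19→Horvat.
Total: 100 + 120 + 190 + 180 + 120 + 190 + 180 + 120 + 100 = $1300.

$1300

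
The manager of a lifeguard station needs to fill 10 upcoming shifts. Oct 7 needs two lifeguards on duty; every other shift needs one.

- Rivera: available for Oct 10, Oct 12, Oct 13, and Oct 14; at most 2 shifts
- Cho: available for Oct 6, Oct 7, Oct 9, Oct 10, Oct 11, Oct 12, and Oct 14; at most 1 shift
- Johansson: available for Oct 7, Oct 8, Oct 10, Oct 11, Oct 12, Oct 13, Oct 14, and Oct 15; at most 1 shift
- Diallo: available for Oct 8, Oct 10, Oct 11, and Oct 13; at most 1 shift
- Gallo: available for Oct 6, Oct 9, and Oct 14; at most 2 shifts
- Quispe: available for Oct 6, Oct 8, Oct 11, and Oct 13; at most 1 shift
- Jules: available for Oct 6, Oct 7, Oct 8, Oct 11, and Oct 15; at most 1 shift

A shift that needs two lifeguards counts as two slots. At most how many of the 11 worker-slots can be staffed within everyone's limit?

9

Total capacity across all lifeguards is 2+1+1+1+2+1+1 = 9, and 11 slots are needed, so at most 9 can be filled.
An assignment achieving 9: Oct 6→Gallo, Oct 7→Jules, Oct 8→Diallo, Oct 9→Cho, Oct 10→Rivera, Oct 12→Rivera, Oct 13→Quispe, Oct 14→Gallo, Oct 15→Johansson.
Loads: Rivera 2/2, Cho 1/1, Johansson 1/1, Diallo 1/1, Gallo 2/2, Quispe 1/1, Jules 1/1.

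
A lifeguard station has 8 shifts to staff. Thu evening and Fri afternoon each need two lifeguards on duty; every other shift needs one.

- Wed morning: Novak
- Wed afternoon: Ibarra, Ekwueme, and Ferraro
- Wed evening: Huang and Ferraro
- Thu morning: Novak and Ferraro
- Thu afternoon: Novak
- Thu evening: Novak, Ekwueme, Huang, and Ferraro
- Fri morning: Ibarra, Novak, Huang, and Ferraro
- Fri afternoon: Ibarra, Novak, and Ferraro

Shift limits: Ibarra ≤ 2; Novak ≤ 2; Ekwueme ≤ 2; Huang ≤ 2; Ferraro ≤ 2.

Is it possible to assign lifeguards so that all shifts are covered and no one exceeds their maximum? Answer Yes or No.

Yes

Wed morning can only be covered by Novak, so that assignment is forced.
Thu afternoon can only be covered by Novak, so that assignment is forced.
One valid schedule: Wed morning→Novak, Wed afternoon→Ekwueme, Wed evening→Huang, Thu morning→Ferraro, Thu afternoon→Novak, Thu evening→Ekwueme+Huang, Fri morning→Ibarra, Fri afternoon→Ibarra+Ferraro.
Loads: Ibarra 2/2, Novak 2/2, Ekwueme 2/2, Huang 2/2, Ferraro 2/2 — all within limits.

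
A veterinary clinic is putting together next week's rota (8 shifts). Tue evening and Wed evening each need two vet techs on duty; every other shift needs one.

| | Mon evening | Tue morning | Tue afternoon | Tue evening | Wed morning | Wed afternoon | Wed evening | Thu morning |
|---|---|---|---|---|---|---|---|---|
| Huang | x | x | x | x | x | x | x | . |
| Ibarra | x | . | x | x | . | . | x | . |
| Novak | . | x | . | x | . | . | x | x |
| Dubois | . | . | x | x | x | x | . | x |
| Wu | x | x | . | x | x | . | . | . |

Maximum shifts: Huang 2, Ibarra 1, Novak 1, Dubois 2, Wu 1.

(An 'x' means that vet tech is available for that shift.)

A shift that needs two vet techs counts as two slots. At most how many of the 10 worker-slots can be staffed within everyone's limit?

7

Total capacity across all vet techs is 2+1+1+2+1 = 7, and 10 slots are needed, so at most 7 can be filled.
An assignment achieving 7: Mon evening→Huang, Tue morning→Wu, Tue afternoon→Ibarra, Tue evening→Dubois, Wed morning→Dubois, Wed afternoon→Huang, Thu morning→Novak.
Loads: Huang 2/2, Ibarra 1/1, Novak 1/1, Dubois 2/2, Wu 1/1.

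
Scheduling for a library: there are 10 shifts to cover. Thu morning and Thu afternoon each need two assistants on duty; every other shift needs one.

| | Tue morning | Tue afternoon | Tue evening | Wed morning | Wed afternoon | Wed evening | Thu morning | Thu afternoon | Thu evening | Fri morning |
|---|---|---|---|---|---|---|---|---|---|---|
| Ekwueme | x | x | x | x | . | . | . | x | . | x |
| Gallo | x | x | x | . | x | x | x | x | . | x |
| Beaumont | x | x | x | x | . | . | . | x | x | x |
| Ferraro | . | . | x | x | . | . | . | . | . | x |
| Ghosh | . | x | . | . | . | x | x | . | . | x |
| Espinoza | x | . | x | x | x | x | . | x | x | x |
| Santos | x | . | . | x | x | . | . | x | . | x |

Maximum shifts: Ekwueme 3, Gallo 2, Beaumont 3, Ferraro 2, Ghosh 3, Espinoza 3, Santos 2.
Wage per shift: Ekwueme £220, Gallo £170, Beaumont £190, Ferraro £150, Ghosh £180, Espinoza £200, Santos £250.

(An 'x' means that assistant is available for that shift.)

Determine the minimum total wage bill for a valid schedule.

Thu morning can only be covered by Gallo and Ghosh, so that assignment is forced.
Picking the cheapest available assistant for each shift independently would cost £2030, but that ignores the shift limits.
An optimal schedule: Tue morning→Beaumont, Tue afternoon→Ghosh, Tue evening→Ferraro, Wed morning→Ferraro, Wed afternoon→Gallo, Wed evening→Ghosh, Thu morning→Gallo+Ghosh, Thu afternoon→Beaumont+Espinoza, Thu evening→Beaumont, Fri morning→Espinoza.
Total: 190 + 180 + 150 + 150 + 170 + 180 + 170 + 180 + 190 + 200 + 190 + 200 = £2150.

£2150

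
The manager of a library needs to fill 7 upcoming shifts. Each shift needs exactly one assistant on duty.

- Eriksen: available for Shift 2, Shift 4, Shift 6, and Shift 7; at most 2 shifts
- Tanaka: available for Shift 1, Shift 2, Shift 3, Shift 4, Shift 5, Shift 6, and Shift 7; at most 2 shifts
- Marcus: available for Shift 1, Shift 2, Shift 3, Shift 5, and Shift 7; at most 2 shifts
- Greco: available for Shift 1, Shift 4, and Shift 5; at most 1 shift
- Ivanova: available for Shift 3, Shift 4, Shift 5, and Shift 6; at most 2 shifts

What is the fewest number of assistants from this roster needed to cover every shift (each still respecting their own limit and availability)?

7 slots to fill and no one can take more than 2, so at least ⌈7/2⌉ = 4 assistants are needed.
Eriksen, Tanaka, Marcus, and Greco alone can cover everything: Shift 1→Tanaka, Shift 2→Eriksen, Shift 3→Tanaka, Shift 4→Greco, Shift 5→Marcus, Shift 6→Eriksen, Shift 7→Marcus.

4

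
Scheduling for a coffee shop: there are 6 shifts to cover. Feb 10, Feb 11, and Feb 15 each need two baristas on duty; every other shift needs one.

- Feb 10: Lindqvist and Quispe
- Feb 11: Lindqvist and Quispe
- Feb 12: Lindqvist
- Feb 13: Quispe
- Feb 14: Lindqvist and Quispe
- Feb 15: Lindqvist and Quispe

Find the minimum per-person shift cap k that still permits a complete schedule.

With 2 baristas and 9 worker-slots to fill, someone must work at least ⌈9/2⌉ = 5 shifts, so k ≥ 5.
k = 5 works: Feb 10→Lindqvist+Quispe, Feb 11→Lindqvist+Quispe, Feb 12→Lindqvist, Feb 13→Quispe, Feb 14→Lindqvist, Feb 15→Lindqvist+Quispe.
Loads: Lindqvist 5, Quispe 4 — all ≤ 5.

5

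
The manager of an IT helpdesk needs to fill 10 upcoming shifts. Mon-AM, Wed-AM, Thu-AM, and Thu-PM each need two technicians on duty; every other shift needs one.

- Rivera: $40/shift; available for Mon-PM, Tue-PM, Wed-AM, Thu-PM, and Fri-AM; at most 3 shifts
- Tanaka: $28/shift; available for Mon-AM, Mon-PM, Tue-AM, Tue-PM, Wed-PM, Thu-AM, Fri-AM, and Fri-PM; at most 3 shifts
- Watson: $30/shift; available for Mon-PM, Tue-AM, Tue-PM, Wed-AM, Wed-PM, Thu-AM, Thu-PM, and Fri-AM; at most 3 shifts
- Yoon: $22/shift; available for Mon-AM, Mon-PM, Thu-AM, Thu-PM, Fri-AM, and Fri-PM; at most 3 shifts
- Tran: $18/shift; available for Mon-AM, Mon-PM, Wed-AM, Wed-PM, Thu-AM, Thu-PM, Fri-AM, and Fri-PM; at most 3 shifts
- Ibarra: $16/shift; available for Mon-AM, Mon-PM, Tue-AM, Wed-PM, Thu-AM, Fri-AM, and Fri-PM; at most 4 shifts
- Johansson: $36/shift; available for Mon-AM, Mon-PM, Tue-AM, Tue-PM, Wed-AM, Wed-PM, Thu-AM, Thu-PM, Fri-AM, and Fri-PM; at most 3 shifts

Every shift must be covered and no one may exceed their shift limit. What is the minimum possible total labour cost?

$298

Picking the cheapest available technician for each shift independently would cost $264, but that ignores the shift limits.
An optimal schedule: Mon-AM→Yoon+Tanaka, Mon-PM→Ibarra, Tue-AM→Ibarra, Tue-PM→Tanaka, Wed-AM→Tran+Watson, Wed-PM→Ibarra, Thu-AM→Yoon+Tanaka, Thu-PM→Tran+Yoon, Fri-AM→Tran, Fri-PM→Ibarra.
Total: 22 + 28 + 16 + 16 + 28 + 18 + 30 + 16 + 22 + 28 + 18 + 22 + 18 + 16 = $298.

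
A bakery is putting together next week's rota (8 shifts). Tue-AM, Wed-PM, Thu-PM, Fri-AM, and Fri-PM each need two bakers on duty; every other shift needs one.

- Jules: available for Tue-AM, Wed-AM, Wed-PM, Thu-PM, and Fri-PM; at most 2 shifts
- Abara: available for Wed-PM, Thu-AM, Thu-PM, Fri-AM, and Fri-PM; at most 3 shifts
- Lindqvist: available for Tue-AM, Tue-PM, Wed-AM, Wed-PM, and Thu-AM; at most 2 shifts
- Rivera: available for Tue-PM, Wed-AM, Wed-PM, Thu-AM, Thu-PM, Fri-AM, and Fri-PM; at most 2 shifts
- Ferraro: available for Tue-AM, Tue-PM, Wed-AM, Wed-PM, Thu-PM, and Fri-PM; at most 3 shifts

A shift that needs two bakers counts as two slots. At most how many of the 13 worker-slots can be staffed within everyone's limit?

12

Total capacity across all bakers is 2+3+2+2+3 = 12, and 13 slots are needed, so at most 12 can be filled.
An assignment achieving 12: Tue-AM→Jules+Lindqvist, Tue-PM→Lindqvist, Wed-AM→Jules, Wed-PM→Ferraro, Thu-AM→Abara, Thu-PM→Abara+Ferraro, Fri-AM→Abara+Rivera, Fri-PM→Rivera+Ferraro.
Loads: Jules 2/2, Abara 3/3, Lindqvist 2/2, Rivera 2/2, Ferraro 3/3.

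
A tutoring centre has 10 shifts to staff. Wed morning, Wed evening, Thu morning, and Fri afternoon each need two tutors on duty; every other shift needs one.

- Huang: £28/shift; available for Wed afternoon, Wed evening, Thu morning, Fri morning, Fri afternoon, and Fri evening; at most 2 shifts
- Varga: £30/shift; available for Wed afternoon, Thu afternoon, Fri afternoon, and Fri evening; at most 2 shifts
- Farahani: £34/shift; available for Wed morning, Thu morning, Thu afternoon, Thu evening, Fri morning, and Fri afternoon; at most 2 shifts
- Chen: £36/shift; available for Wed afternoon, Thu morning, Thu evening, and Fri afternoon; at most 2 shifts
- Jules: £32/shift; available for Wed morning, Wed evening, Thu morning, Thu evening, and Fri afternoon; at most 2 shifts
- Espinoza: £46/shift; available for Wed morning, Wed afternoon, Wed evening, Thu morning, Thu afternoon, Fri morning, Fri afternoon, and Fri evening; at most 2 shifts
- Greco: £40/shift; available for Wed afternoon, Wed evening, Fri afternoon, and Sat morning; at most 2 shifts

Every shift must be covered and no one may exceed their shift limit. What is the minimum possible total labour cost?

Sat morning can only be covered by Greco, so that assignment is forced.
Picking the cheapest available tutor for each shift independently would cost £430, but that ignores the shift limits.
An optimal schedule: Wed morning→Farahani+Jules, Wed afternoon→Varga, Wed evening→Jules+Espinoza, Thu morning→Chen+Espinoza, Thu afternoon→Varga, Thu evening→Farahani, Fri morning→Huang, Fri afternoon→Chen+Greco, Fri evening→Huang, Sat morning→Greco.
Total: 34 + 32 + 30 + 32 + 46 + 36 + 46 + 30 + 34 + 28 + 36 + 40 + 28 + 40 = £492.

£492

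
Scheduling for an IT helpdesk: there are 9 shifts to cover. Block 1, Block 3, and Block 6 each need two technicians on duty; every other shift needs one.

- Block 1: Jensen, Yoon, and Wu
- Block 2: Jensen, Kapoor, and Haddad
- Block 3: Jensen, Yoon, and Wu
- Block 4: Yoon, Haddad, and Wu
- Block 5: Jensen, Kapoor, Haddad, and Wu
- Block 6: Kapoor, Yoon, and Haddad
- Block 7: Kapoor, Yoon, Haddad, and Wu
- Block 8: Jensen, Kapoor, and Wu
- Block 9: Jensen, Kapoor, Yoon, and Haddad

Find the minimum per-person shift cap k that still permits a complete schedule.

3

With 5 technicians and 12 worker-slots to fill, someone must work at least ⌈12/5⌉ = 3 shifts, so k ≥ 3.
k = 3 works: Block 1→Jensen+Yoon, Block 2→Jensen, Block 3→Jensen+Yoon, Block 4→Yoon, Block 5→Kapoor, Block 6→Kapoor+Haddad, Block 7→Haddad, Block 8→Kapoor, Block 9→Haddad.
Loads: Jensen 3, Kapoor 3, Yoon 3, Haddad 3, Wu 0 — all ≤ 3.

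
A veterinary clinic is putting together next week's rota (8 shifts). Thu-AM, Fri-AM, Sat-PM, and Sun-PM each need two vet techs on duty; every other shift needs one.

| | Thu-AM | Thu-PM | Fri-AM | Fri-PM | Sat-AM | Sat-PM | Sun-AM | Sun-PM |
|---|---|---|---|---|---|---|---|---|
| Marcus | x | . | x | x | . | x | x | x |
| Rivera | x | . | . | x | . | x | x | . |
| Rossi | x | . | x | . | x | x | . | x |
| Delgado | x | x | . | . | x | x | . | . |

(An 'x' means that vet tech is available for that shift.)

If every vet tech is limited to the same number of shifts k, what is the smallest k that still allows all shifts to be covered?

With 4 vet techs and 12 worker-slots to fill, someone must work at least ⌈12/4⌉ = 3 shifts, so k ≥ 3.
k = 3 works: Thu-AM→Rivera+Delgado, Thu-PM→Delgado, Fri-AM→Marcus+Rossi, Fri-PM→Marcus, Sat-AM→Rossi, Sat-PM→Rivera+Delgado, Sun-AM→Rivera, Sun-PM→Marcus+Rossi.
Loads: Marcus 3, Rivera 3, Rossi 3, Delgado 3 — all ≤ 3.

3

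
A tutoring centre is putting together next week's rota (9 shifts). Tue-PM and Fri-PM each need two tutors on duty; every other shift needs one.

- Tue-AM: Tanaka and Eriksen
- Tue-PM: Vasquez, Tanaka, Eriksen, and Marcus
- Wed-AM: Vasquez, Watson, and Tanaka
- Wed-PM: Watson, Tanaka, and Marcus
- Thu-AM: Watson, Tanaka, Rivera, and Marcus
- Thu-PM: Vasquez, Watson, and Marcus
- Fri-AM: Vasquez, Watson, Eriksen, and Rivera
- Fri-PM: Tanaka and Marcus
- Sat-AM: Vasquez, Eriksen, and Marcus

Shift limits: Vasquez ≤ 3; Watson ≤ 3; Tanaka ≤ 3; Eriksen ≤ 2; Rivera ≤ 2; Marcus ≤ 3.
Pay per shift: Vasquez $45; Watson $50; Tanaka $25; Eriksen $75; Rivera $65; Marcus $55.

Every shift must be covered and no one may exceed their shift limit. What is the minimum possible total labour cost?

$470

Fri-PM can only be covered by Tanaka and Marcus, so that assignment is forced.
Picking the cheapest available tutor for each shift independently would cost $385, but that ignores the shift limits.
An optimal schedule: Tue-AM→Tanaka, Tue-PM→Vasquez+Marcus, Wed-AM→Tanaka, Wed-PM→Watson, Thu-AM→Watson, Thu-PM→Vasquez, Fri-AM→Watson, Fri-PM→Tanaka+Marcus, Sat-AM→Vasquez.
Total: 25 + 45 + 55 + 25 + 50 + 50 + 45 + 50 + 25 + 55 + 45 = $470.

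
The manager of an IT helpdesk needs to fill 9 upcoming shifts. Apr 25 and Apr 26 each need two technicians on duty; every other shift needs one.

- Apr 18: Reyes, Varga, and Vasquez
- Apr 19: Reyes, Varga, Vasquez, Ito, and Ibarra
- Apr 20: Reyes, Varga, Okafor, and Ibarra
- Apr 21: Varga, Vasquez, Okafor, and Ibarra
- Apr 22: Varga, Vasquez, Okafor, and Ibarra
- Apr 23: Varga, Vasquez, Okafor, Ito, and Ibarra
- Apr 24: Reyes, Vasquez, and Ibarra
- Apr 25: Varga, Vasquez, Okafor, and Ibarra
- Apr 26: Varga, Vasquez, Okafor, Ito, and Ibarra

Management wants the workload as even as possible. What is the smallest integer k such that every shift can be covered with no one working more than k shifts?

With 6 technicians and 11 worker-slots to fill, someone must work at least ⌈11/6⌉ = 2 shifts, so k ≥ 2.
k = 2 works: Apr 18→Reyes, Apr 19→Vasquez, Apr 20→Varga, Apr 21→Varga, Apr 22→Vasquez, Apr 23→Okafor, Apr 24→Reyes, Apr 25→Okafor+Ibarra, Apr 26→Ito+Ibarra.
Loads: Reyes 2, Varga 2, Vasquez 2, Okafor 2, Ito 1, Ibarra 2 — all ≤ 2.

2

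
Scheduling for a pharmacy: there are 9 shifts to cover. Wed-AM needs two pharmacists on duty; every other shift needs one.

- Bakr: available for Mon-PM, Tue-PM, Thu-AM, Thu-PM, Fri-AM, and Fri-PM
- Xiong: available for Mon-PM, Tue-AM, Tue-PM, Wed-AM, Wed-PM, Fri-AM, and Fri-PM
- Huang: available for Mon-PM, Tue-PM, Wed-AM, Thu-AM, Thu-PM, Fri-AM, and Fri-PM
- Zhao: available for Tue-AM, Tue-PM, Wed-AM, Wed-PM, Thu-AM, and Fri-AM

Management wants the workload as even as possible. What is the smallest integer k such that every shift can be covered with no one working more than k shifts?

3

With 4 pharmacists and 10 worker-slots to fill, someone must work at least ⌈10/4⌉ = 3 shifts, so k ≥ 3.
k = 3 works: Mon-PM→Bakr, Tue-AM→Xiong, Tue-PM→Huang, Wed-AM→Xiong+Huang, Wed-PM→Xiong, Thu-AM→Bakr, Thu-PM→Bakr, Fri-AM→Zhao, Fri-PM→Huang.
Loads: Bakr 3, Xiong 3, Huang 3, Zhao 1 — all ≤ 3.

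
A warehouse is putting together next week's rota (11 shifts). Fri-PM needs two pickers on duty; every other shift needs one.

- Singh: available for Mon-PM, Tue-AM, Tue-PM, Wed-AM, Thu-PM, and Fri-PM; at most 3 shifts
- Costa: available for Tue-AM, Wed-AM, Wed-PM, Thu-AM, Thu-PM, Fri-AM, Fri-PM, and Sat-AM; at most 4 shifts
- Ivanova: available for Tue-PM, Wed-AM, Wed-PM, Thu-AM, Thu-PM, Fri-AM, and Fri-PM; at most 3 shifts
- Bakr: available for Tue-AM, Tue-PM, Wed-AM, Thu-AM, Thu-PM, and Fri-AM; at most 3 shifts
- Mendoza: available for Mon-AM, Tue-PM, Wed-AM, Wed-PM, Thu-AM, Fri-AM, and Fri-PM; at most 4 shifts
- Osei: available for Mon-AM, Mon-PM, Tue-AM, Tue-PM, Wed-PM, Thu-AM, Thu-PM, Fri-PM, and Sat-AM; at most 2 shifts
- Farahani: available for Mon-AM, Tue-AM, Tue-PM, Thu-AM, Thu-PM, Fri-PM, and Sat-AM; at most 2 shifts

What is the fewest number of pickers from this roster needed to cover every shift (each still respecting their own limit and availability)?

4

12 slots to fill and no one can take more than 4, so at least ⌈12/4⌉ = 3 pickers are needed.
Any 3 pickers together have capacity at most 4+4+3 = 11 < 12 slots, so 3 can never suffice.
Singh, Costa, Ivanova, and Mendoza alone can cover everything: Mon-AM→Mendoza, Mon-PM→Singh, Tue-AM→Singh, Tue-PM→Singh, Wed-AM→Ivanova, Wed-PM→Costa, Thu-AM→Costa, Thu-PM→Costa, Fri-AM→Ivanova, Fri-PM→Ivanova+Mendoza, Sat-AM→Costa.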